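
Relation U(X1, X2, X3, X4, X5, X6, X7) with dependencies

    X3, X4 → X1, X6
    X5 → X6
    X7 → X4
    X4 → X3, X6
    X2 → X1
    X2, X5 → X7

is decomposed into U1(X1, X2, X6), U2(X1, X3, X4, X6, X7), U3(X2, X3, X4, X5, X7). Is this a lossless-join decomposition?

Yes

Chase test. Columns are X1, X2, X3, X4, X5, X6, X7; row i has aⱼ where attribute j ∈ Ui, else bᵢⱼ.
Initial tableau (one row per fragment):
  row 1: a1 a2 b13 b14 b15 a6 b17
  row 2: a1 b22 a3 a4 b25 a6 a7
  row 3: b31 a2 a3 a4 a5 b36 a7
Rows 2 and 3 agree on X3, X4; apply X3, X4→X1, X6 and equate their X1, X6 entries.
Row 3 is now all distinguished symbols — the join is lossless.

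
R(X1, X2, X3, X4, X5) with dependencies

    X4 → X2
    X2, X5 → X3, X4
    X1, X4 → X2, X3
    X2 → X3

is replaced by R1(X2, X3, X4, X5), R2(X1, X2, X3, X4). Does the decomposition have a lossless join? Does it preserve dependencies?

lossy but dependency-preserving

Lossless test: (X2, X3, X4)⁺ = {X2, X3, X4}, which is a superkey of neither fragment — lossy.
Dependency preservation: every FD's attributes lie within a single fragment, so each can be enforced locally — preserved.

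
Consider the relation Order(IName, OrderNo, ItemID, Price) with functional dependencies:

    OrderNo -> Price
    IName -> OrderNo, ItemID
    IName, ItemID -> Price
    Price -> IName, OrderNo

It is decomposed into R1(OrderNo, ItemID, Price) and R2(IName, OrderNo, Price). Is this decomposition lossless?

Common attributes: R1 ∩ R2 = {OrderNo, Price}.
Closure of {OrderNo, Price}: Price → IName, OrderNo applies, adding IName; IName → OrderNo, ItemID applies, adding ItemID. So (OrderNo, Price)⁺ = {IName, OrderNo, ItemID, Price}.
This closure contains every attribute of R1, so R1 ∩ R2 → R1. The join is lossless.

Yes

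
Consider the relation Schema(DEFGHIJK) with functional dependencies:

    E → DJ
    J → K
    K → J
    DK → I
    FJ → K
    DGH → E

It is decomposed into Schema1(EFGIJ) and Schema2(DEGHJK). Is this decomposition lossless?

No

Common attributes: Schema1 ∩ Schema2 = {EGJ}.
Closure of {EGJ}: E → DJ applies, adding D; J → K applies, adding K; DK → I applies, adding I. So (EGJ)⁺ = {DEGIJK}.
The closure contains neither all of Schema1 = {EFGIJ} nor all of Schema2 = {DEGHJK}, so the common attributes are not a superkey of either fragment. The join is lossy.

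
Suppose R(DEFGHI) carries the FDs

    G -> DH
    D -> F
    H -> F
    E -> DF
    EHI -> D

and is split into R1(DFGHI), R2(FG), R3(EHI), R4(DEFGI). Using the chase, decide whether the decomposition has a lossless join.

Yes

Chase test. Columns are DEFGHI; row i has aⱼ where attribute j ∈ Ri, else bᵢⱼ.
Initial tableau (one row per fragment):
  row 1: a1 b12 a3 a4 a5 a6
  row 2: b21 b22 a3 a4 b25 b26
  row 3: b31 a2 b33 b34 a5 a6
  row 4: a1 a2 a3 a4 b45 a6
Rows 1 and 2 agree on G; apply G→DH and equate their DH entries.
Rows 1 and 4 agree on G; apply G→DH and equate their DH entries.
Rows 1 and 3 agree on H; apply H→F and equate their F entries.
Rows 3 and 4 agree on E; apply E→DF and equate their DF entries.
Row 4 is now all distinguished symbols — the join is lossless.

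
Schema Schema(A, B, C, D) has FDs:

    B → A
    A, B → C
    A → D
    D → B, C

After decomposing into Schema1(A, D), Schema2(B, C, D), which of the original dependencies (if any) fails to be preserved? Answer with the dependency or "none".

none

B → A: restricted closure across fragments reaches A.
A, B → C: restricted closure across fragments reaches C.
A → D lies within Schema1.
D → B, C lies within Schema2.
Every dependency is enforceable on the fragments, so the decomposition is dependency-preserving.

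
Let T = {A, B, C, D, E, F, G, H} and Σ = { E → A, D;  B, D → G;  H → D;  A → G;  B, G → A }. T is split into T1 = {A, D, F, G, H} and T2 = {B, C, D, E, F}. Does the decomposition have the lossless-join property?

No

Common attributes: T1 ∩ T2 = {D, F}.
No dependency enlarges {D, F}, so (D, F)⁺ = {D, F}.
The closure contains neither all of T1 = {A, D, F, G, H} nor all of T2 = {B, C, D, E, F}, so the common attributes are not a superkey of either fragment. The join is lossy.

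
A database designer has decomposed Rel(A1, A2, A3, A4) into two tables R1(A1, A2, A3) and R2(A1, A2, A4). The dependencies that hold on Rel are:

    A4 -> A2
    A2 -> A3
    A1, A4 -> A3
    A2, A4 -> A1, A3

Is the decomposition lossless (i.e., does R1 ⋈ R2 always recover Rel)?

Common attributes: R1 ∩ R2 = {A1, A2}.
Closure of {A1, A2}: A2 → A3 applies, adding A3. So (A1, A2)⁺ = {A1, A2, A3}.
This closure contains every attribute of R1, so R1 ∩ R2 → R1. The join is lossless.

Yes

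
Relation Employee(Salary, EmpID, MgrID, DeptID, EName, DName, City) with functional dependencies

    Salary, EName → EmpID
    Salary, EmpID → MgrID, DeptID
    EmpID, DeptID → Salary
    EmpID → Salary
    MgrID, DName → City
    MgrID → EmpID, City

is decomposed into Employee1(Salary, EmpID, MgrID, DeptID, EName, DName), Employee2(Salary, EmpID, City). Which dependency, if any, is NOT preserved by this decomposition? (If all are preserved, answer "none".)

none

Salary, EName → EmpID lies within Employee1.
Salary, EmpID → MgrID, DeptID lies within Employee1.
EmpID, DeptID → Salary lies within Employee1.
EmpID → Salary lies within Employee1.
MgrID, DName → City: restricted closure across fragments reaches City.
MgrID → EmpID, City: restricted closure across fragments reaches EmpID, City.
Every dependency is enforceable on the fragments, so the decomposition is dependency-preserving.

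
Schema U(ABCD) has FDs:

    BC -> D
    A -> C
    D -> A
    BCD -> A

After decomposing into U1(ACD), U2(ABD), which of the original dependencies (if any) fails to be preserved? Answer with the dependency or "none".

Check BC → D: no single fragment contains all of {BCD}, and the restricted closure of {BC} across the fragments never reaches {D}.
A → C is preserved.
D → A is preserved.
BCD → A is preserved.

BC -> D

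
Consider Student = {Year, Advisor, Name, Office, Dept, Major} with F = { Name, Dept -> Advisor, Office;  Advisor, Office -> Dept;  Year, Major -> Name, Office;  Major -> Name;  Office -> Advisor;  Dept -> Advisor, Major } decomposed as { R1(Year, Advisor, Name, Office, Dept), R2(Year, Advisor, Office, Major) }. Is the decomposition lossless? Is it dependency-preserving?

Lossless test: (Year, Advisor, Office)⁺ = {Year, Advisor, Name, Office, Dept, Major}, which contains all of one fragment — lossless.
Dependency preservation: the restricted closure of {Major} across the fragments never reaches {Name}, so Major → Name cannot be enforced without a join — not preserved.

lossless but not dependency-preserving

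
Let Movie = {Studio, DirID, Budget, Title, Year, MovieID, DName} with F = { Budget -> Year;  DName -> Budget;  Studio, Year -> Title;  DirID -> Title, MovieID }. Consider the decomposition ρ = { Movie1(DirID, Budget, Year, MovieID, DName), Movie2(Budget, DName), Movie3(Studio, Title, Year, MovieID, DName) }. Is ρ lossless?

No

Chase test. Columns are Studio, DirID, Budget, Title, Year, MovieID, DName; row i has aⱼ where attribute j ∈ Moviei, else bᵢⱼ.
Initial tableau (one row per fragment):
  row 1: b11 a2 a3 b14 a5 a6 a7
  row 2: b21 b22 a3 b24 b25 b26 a7
  row 3: a1 b32 b33 a4 a5 a6 a7
Rows 1 and 2 agree on Budget; apply Budget→Year and equate their Year entries.
Rows 1 and 3 agree on DName; apply DName→Budget and equate their Budget entries.
No row becomes fully distinguished — the join is lossy.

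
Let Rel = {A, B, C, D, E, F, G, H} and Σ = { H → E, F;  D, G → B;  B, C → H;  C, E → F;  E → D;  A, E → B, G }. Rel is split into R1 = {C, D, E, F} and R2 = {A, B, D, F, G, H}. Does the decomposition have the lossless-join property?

Common attributes: R1 ∩ R2 = {D, F}.
No dependency enlarges {D, F}, so (D, F)⁺ = {D, F}.
The closure contains neither all of R1 = {C, D, E, F} nor all of R2 = {A, B, D, F, G, H}, so the common attributes are not a superkey of either fragment. The join is lossy.

No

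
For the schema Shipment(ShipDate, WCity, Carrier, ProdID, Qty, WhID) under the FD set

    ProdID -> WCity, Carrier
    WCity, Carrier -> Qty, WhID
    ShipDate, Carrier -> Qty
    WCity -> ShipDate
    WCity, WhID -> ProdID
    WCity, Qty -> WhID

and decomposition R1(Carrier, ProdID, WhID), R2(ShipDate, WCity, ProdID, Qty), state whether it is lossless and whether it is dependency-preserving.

lossless but not dependency-preserving

Lossless test: (ProdID)⁺ = {ShipDate, WCity, Carrier, ProdID, Qty, WhID}, which contains all of one fragment — lossless.
Dependency preservation: the restricted closure of {WCity, Carrier} across the fragments never reaches {Qty, WhID}, so WCity, Carrier → Qty, WhID cannot be enforced without a join — not preserved.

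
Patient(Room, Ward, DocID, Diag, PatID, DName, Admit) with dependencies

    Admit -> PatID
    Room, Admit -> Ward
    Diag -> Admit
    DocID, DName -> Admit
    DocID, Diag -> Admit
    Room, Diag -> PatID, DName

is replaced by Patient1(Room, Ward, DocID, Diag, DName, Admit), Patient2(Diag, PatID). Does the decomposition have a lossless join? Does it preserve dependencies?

lossless but not dependency-preserving

Lossless test: (Diag)⁺ = {Diag, PatID, Admit}, which contains all of one fragment — lossless.
Dependency preservation: the restricted closure of {Admit} across the fragments never reaches {PatID}, so Admit → PatID cannot be enforced without a join — not preserved.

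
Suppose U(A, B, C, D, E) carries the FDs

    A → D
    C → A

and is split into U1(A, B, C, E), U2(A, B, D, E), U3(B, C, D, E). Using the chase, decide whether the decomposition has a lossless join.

Chase test. Columns are A, B, C, D, E; row i has aⱼ where attribute j ∈ Ui, else bᵢⱼ.
Initial tableau (one row per fragment):
  row 1: a1 a2 a3 b14 a5
  row 2: a1 a2 b23 a4 a5
  row 3: b31 a2 a3 a4 a5
Rows 1 and 2 agree on A; apply A→D and equate their D entries.
Rows 1 and 3 agree on C; apply C→A and equate their A entries.
Row 1 is now all distinguished symbols — the join is lossless.

Yes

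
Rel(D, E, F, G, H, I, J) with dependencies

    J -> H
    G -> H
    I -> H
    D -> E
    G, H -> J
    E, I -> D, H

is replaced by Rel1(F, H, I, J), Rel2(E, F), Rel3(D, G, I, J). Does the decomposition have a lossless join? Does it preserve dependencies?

Lossless test (chase): Rows 1 and 3 agree on J; apply J→H and equate their H entries. No row becomes fully distinguished — the join is lossy.
Dependency preservation: the restricted closure of {D} across the fragments never reaches {E}, so D → E cannot be enforced without a join — not preserved.

lossy and not dependency-preserving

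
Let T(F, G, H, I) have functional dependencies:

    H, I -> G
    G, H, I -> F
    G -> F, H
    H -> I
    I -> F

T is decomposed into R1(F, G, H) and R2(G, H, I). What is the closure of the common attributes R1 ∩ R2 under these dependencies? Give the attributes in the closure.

R1 ∩ R2 = {G, H}.
G → F, H applies, adding F
H → I applies, adding I
Closure: {F, G, H, I}.

F, G, H, I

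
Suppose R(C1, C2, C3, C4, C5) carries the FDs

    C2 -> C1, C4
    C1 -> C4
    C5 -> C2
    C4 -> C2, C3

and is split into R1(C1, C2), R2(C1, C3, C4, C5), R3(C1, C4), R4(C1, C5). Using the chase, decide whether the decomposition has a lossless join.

Chase test. Columns are C1, C2, C3, C4, C5; row i has aⱼ where attribute j ∈ Ri, else bᵢⱼ.
Initial tableau (one row per fragment):
  row 1: a1 a2 b13 b14 b15
  row 2: a1 b22 a3 a4 a5
  row 3: a1 b32 b33 a4 b35
  row 4: a1 b42 b43 b44 a5
Rows 1 and 2 agree on C1; apply C1→C4 and equate their C4 entries.
Rows 1 and 4 agree on C1; apply C1→C4 and equate their C4 entries.
Rows 2 and 4 agree on C5; apply C5→C2 and equate their C2 entries.
Rows 1 and 2 agree on C4; apply C4→C2, C3 and equate their C2, C3 entries.
Rows 1 and 3 agree on C4; apply C4→C2, C3 and equate their C2, C3 entries.
Rows 1 and 4 agree on C4; apply C4→C2, C3 and equate their C2, C3 entries.
Row 2 is now all distinguished symbols — the join is lossless.

Yes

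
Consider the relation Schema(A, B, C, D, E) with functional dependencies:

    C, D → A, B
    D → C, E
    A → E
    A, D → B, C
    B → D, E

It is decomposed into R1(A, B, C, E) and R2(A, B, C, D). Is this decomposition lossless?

Yes

Common attributes: R1 ∩ R2 = {A, B, C}.
Closure of {A, B, C}: A → E applies, adding E; B → D, E applies, adding D. So (A, B, C)⁺ = {A, B, C, D, E}.
This closure contains every attribute of R1, so R1 ∩ R2 → R1. The join is lossless.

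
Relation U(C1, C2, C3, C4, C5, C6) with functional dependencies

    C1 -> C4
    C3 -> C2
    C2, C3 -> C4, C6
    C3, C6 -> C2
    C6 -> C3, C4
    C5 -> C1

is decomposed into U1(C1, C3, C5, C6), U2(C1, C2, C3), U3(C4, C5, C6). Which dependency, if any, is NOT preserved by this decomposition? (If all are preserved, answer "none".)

Check C1 → C4: no single fragment contains all of {C1, C4}, and the restricted closure of {C1} across the fragments never reaches {C4}.
C3 → C2 is preserved.
C2, C3 → C4, C6 is preserved.
C3, C6 → C2 is preserved.
C6 → C3, C4 is preserved.
C5 → C1 is preserved.

C1 -> C4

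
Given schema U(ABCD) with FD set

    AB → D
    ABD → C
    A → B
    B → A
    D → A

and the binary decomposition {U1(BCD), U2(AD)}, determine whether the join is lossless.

Yes

Common attributes: U1 ∩ U2 = {D}.
Closure of {D}: D → A applies, adding A; A → B applies, adding B; ABD → C applies, adding C. So (D)⁺ = {ABCD}.
This closure contains every attribute of U1, so U1 ∩ U2 → U1. The join is lossless.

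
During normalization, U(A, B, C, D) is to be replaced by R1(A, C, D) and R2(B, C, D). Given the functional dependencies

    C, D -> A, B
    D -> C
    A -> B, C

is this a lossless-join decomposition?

Yes

Common attributes: R1 ∩ R2 = {C, D}.
Closure of {C, D}: C, D → A, B applies, adding A, B. So (C, D)⁺ = {A, B, C, D}.
This closure contains every attribute of R1, so R1 ∩ R2 → R1. The join is lossless.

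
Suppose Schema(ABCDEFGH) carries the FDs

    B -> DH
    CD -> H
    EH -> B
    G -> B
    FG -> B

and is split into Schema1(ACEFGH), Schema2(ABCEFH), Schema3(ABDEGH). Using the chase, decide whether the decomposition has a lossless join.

Chase test. Columns are ABCDEFGH; row i has aⱼ where attribute j ∈ Schemai, else bᵢⱼ.
Initial tableau (one row per fragment):
  row 1: a1 b12 a3 b14 a5 a6 a7 a8
  row 2: a1 a2 a3 b24 a5 a6 b27 a8
  row 3: a1 a2 b33 a4 a5 b36 a7 a8
Rows 2 and 3 agree on B; apply B→DH and equate their DH entries.
Rows 1 and 2 agree on EH; apply EH→B and equate their B entries.
Rows 1 and 2 agree on B; apply B→DH and equate their DH entries.
Row 1 is now all distinguished symbols — the join is lossless.

Yes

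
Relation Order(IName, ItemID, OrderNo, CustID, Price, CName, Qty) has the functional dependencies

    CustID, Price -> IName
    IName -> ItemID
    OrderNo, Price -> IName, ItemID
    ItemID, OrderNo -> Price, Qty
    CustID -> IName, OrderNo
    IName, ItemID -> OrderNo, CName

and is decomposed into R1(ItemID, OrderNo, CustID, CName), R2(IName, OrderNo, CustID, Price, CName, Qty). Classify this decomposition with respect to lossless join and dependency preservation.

lossless but not dependency-preserving

Lossless test: (OrderNo, CustID, CName)⁺ = {IName, ItemID, OrderNo, CustID, Price, CName, Qty}, which contains all of one fragment — lossless.
Dependency preservation: the restricted closure of {IName} across the fragments never reaches {ItemID}, so IName → ItemID cannot be enforced without a join — not preserved.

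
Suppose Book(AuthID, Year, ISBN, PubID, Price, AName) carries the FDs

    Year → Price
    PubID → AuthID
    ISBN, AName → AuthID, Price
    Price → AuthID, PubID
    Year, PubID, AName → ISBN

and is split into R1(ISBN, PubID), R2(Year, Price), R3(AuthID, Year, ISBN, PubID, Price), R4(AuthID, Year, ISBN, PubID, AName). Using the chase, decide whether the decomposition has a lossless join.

Chase test. Columns are AuthID, Year, ISBN, PubID, Price, AName; row i has aⱼ where attribute j ∈ Ri, else bᵢⱼ.
Initial tableau (one row per fragment):
  row 1: b11 b12 a3 a4 b15 b16
  row 2: b21 a2 b23 b24 a5 b26
  row 3: a1 a2 a3 a4 a5 b36
  row 4: a1 a2 a3 a4 b45 a6
Rows 2 and 4 agree on Year; apply Year→Price and equate their Price entries.
Rows 1 and 3 agree on PubID; apply PubID→AuthID and equate their AuthID entries.
Rows 2 and 3 agree on Price; apply Price→AuthID, PubID and equate their AuthID, PubID entries.
Row 4 is now all distinguished symbols — the join is lossless.

Yes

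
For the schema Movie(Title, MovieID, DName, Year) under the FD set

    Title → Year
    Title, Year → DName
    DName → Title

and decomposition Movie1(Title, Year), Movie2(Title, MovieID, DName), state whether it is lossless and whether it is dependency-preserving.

lossless and dependency-preserving

Lossless test: (Title)⁺ = {Title, DName, Year}, which contains all of one fragment — lossless.
Dependency preservation: Title, Year → DName is not contained in any single fragment, but the restricted closure of its left-hand side across the fragments still reaches the right-hand side; the remaining FDs each lie inside some fragment. All dependencies are preserved.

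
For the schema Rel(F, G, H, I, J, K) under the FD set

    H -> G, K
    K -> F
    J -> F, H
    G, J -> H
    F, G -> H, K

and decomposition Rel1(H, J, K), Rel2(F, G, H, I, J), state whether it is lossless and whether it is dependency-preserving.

Lossless test: (H, J)⁺ = {F, G, H, J, K}, which contains all of one fragment — lossless.
Dependency preservation: the restricted closure of {K} across the fragments never reaches {F}, so K → F cannot be enforced without a join — not preserved.

lossless but not dependency-preserving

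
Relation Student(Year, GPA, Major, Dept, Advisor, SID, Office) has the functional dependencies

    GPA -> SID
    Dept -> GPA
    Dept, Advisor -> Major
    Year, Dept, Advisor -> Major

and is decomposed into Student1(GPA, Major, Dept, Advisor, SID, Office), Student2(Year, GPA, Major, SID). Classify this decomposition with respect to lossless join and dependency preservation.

Lossless test: (GPA, Major, SID)⁺ = {GPA, Major, SID}, which is a superkey of neither fragment — lossy.
Dependency preservation: Year, Dept, Advisor → Major is not contained in any single fragment, but the restricted closure of its left-hand side across the fragments still reaches the right-hand side; the remaining FDs each lie inside some fragment. All dependencies are preserved.

lossy but dependency-preserving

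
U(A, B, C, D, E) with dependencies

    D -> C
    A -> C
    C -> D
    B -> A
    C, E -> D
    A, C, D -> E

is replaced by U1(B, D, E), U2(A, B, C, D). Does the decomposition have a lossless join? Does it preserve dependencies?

lossless but not dependency-preserving

Lossless test: (B, D)⁺ = {A, B, C, D, E}, which contains all of one fragment — lossless.
Dependency preservation: the restricted closure of {A, C, D} across the fragments never reaches {E}, so A, C, D → E cannot be enforced without a join — not preserved.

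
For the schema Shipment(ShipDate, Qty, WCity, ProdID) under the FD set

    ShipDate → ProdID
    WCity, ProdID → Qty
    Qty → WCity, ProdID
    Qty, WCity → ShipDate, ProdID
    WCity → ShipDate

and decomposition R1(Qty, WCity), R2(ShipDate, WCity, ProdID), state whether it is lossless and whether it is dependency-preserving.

lossless and dependency-preserving

Lossless test: (WCity)⁺ = {ShipDate, Qty, WCity, ProdID}, which contains all of one fragment — lossless.
Dependency preservation: WCity, ProdID → Qty; Qty → WCity, ProdID; Qty, WCity → ShipDate, ProdID are not contained in any single fragment, but the restricted closure of each left-hand side across the fragments still reaches the right-hand side; the remaining FDs each lie inside some fragment. All dependencies are preserved.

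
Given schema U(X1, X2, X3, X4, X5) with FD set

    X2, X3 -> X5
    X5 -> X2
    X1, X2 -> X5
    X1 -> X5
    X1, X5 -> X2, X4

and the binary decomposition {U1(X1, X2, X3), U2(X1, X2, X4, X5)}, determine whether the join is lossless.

Common attributes: U1 ∩ U2 = {X1, X2}.
Closure of {X1, X2}: X1, X2 → X5 applies, adding X5; X1, X5 → X2, X4 applies, adding X4. So (X1, X2)⁺ = {X1, X2, X4, X5}.
This closure contains every attribute of U2, so U1 ∩ U2 → U2. The join is lossless.

Yes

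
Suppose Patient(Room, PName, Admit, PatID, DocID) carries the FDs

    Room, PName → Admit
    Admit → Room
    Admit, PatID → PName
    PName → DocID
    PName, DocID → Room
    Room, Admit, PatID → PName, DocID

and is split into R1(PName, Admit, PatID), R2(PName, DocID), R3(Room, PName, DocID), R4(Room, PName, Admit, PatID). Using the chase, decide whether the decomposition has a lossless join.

Chase test. Columns are Room, PName, Admit, PatID, DocID; row i has aⱼ where attribute j ∈ Ri, else bᵢⱼ.
Initial tableau (one row per fragment):
  row 1: b11 a2 a3 a4 b15
  row 2: b21 a2 b23 b24 a5
  row 3: a1 a2 b33 b34 a5
  row 4: a1 a2 a3 a4 b45
Rows 3 and 4 agree on Room, PName; apply Room, PName→Admit and equate their Admit entries.
Rows 1 and 3 agree on Admit; apply Admit→Room and equate their Room entries.
Rows 1 and 2 agree on PName; apply PName→DocID and equate their DocID entries.
Rows 1 and 4 agree on PName; apply PName→DocID and equate their DocID entries.
Rows 1 and 2 agree on PName, DocID; apply PName, DocID→Room and equate their Room entries.
Rows 1 and 2 agree on Room, PName; apply Room, PName→Admit and equate their Admit entries.
Row 1 is now all distinguished symbols — the join is lossless.

Yes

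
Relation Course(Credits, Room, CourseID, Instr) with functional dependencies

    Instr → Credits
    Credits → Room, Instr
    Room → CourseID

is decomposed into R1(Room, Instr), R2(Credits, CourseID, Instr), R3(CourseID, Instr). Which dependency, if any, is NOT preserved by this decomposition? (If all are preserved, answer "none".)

Check Room → CourseID: no single fragment contains all of {Room, CourseID}, and the restricted closure of {Room} across the fragments never reaches {CourseID}.
Instr → Credits is preserved.
Credits → Room, Instr is preserved.

Room → CourseID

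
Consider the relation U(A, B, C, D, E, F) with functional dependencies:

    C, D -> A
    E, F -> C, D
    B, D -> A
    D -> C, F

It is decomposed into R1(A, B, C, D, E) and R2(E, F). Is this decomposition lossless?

No

Common attributes: R1 ∩ R2 = {E}.
No dependency enlarges {E}, so (E)⁺ = {E}.
The closure contains neither all of R1 = {A, B, C, D, E} nor all of R2 = {E, F}, so the common attributes are not a superkey of either fragment. The join is lossy.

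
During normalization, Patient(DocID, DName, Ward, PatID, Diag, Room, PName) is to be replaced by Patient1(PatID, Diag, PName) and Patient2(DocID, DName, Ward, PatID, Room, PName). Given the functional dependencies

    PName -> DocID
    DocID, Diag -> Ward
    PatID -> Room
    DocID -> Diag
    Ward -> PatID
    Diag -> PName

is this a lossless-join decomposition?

Common attributes: Patient1 ∩ Patient2 = {PatID, PName}.
Closure of {PatID, PName}: PName → DocID applies, adding DocID; PatID → Room applies, adding Room; DocID → Diag applies, adding Diag; DocID, Diag → Ward applies, adding Ward. So (PatID, PName)⁺ = {DocID, Ward, PatID, Diag, Room, PName}.
This closure contains every attribute of Patient1, so Patient1 ∩ Patient2 → Patient1. The join is lossless.

Yes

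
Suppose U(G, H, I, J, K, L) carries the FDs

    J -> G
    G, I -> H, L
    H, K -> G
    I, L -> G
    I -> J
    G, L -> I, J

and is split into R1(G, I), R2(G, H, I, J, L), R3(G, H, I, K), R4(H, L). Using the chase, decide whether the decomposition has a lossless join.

Chase test. Columns are G, H, I, J, K, L; row i has aⱼ where attribute j ∈ Ri, else bᵢⱼ.
Initial tableau (one row per fragment):
  row 1: a1 b12 a3 b14 b15 b16
  row 2: a1 a2 a3 a4 b25 a6
  row 3: a1 a2 a3 b34 a5 b36
  row 4: b41 a2 b43 b44 b45 a6
Rows 1 and 2 agree on G, I; apply G, I→H, L and equate their H, L entries.
Rows 1 and 3 agree on G, I; apply G, I→H, L and equate their H, L entries.
Rows 1 and 2 agree on I; apply I→J and equate their J entries.
Rows 1 and 3 agree on I; apply I→J and equate their J entries.
Row 3 is now all distinguished symbols — the join is lossless.

Yes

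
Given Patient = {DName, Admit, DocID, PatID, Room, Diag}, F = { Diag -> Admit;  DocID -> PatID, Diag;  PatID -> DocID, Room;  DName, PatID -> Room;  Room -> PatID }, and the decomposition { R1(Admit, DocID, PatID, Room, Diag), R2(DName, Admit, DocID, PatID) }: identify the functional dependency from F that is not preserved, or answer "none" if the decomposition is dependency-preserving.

Diag → Admit lies within R1.
DocID → PatID, Diag lies within R1.
PatID → DocID, Room lies within R1.
DName, PatID → Room: restricted closure across fragments reaches Room.
Room → PatID lies within R1.
Every dependency is enforceable on the fragments, so the decomposition is dependency-preserving.

none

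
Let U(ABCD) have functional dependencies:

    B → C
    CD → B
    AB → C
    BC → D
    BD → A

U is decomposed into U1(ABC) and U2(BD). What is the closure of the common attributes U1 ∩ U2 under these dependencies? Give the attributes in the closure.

ABCD

U1 ∩ U2 = {B}.
B → C applies, adding C
BC → D applies, adding D
BD → A applies, adding A
Closure: {ABCD}.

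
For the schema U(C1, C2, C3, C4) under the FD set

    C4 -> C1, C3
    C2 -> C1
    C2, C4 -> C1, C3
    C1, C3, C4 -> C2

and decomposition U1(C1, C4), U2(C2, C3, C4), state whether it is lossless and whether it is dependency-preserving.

Lossless test: (C4)⁺ = {C1, C2, C3, C4}, which contains all of one fragment — lossless.
Dependency preservation: the restricted closure of {C2} across the fragments never reaches {C1}, so C2 → C1 cannot be enforced without a join — not preserved.

lossless but not dependency-preserving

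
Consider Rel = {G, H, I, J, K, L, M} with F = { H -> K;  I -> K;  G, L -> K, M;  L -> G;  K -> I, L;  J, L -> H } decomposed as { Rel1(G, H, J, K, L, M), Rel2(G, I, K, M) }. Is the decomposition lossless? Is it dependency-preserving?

lossless and dependency-preserving

Lossless test: (G, K, M)⁺ = {G, I, K, L, M}, which contains all of one fragment — lossless.
Dependency preservation: K → I, L is not contained in any single fragment, but the restricted closure of its left-hand side across the fragments still reaches the right-hand side; the remaining FDs each lie inside some fragment. All dependencies are preserved.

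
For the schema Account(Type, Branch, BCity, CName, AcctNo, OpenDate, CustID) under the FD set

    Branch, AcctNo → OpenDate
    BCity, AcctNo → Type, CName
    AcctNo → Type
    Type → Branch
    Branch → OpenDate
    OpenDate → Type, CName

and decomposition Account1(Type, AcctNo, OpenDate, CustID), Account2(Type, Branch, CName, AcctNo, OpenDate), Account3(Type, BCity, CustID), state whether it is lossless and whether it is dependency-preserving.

lossy but dependency-preserving

Lossless test (chase): Rows 1 and 2 agree on Type; apply Type→Branch and equate their Branch entries. Rows 1 and 3 agree on Type; apply Type→Branch and equate their Branch entries. Rows 1 and 3 agree on Branch; apply Branch→OpenDate and equate their OpenDate entries. Rows 1 and 2 agree on OpenDate; apply OpenDate→Type, CName and equate their Type, CName entries. Rows 1 and 3 agree on OpenDate; apply OpenDate→Type, CName and equate their Type, CName entries. No row becomes fully distinguished — the join is lossy.
Dependency preservation: BCity, AcctNo → Type, CName is not contained in any single fragment, but the restricted closure of its left-hand side across the fragments still reaches the right-hand side; the remaining FDs each lie inside some fragment. All dependencies are preserved.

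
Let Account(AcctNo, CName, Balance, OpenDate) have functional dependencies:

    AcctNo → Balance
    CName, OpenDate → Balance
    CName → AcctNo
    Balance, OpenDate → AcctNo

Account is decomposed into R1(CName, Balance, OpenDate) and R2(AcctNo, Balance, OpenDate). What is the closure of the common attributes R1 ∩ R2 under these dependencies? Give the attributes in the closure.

R1 ∩ R2 = {Balance, OpenDate}.
Balance, OpenDate → AcctNo applies, adding AcctNo
Closure: {AcctNo, Balance, OpenDate}.

AcctNo, Balance, OpenDate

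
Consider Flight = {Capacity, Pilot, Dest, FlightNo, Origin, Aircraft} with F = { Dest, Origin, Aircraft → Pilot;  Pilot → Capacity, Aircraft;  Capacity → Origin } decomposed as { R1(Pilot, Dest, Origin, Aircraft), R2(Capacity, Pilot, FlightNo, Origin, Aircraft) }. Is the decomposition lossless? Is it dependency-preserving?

lossy but dependency-preserving

Lossless test: (Pilot, Origin, Aircraft)⁺ = {Capacity, Pilot, Origin, Aircraft}, which is a superkey of neither fragment — lossy.
Dependency preservation: every FD's attributes lie within a single fragment, so each can be enforced locally — preserved.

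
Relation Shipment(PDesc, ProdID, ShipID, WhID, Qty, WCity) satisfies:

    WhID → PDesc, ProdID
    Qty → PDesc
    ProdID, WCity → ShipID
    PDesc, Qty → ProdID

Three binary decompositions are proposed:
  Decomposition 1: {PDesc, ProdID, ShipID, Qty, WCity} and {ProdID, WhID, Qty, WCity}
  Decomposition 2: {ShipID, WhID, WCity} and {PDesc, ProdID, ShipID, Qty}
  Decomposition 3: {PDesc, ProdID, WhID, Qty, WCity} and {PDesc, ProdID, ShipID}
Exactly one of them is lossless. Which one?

Decomposition 1

Decomposition 1: common = {ProdID, Qty, WCity}, closure = {PDesc, ProdID, ShipID, Qty, WCity} → lossless.
Decomposition 2: common = {ShipID}, closure = {ShipID} → lossy.
Decomposition 3: common = {PDesc, ProdID}, closure = {PDesc, ProdID} → lossy.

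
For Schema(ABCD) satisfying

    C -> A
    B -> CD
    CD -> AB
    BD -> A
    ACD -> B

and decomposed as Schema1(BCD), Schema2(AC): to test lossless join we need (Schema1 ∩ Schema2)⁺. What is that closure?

Schema1 ∩ Schema2 = {C}.
C → A applies, adding A
Closure: {AC}.

AC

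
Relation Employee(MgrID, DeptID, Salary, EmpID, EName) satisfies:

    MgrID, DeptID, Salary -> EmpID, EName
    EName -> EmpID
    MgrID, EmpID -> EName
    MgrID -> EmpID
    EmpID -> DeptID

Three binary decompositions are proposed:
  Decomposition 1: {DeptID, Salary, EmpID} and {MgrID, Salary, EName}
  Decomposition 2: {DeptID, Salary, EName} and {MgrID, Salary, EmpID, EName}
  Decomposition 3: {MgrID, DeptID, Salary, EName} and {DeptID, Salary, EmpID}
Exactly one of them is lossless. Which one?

Decomposition 1: common = {Salary}, closure = {Salary} → lossy.
Decomposition 2: common = {Salary, EName}, closure = {DeptID, Salary, EmpID, EName} → lossless.
Decomposition 3: common = {DeptID, Salary}, closure = {DeptID, Salary} → lossy.

Decomposition 2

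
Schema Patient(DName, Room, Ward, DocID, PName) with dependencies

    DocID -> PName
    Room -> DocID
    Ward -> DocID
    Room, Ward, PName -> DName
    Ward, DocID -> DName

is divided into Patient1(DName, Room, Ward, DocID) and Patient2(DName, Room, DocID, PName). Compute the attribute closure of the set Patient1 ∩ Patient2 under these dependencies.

Patient1 ∩ Patient2 = {DName, Room, DocID}.
DocID → PName applies, adding PName
Closure: {DName, Room, DocID, PName}.

DName, Room, DocID, PName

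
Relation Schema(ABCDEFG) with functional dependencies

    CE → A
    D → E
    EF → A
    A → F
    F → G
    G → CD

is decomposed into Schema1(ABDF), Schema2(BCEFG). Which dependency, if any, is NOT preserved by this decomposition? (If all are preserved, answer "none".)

D → E

Check D → E: no single fragment contains all of {DE}, and the restricted closure of {D} across the fragments never reaches {E}.
CE → A is preserved.
EF → A is preserved.
A → F is preserved.
F → G is preserved.
G → CD is preserved.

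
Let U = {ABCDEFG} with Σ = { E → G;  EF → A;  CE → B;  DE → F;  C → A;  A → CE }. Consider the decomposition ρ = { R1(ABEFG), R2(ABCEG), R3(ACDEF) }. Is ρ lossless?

Chase test. Columns are ABCDEFG; row i has aⱼ where attribute j ∈ Ri, else bᵢⱼ.
Initial tableau (one row per fragment):
  row 1: a1 a2 b13 b14 a5 a6 a7
  row 2: a1 a2 a3 b24 a5 b26 a7
  row 3: a1 b32 a3 a4 a5 a6 b37
Rows 1 and 3 agree on E; apply E→G and equate their G entries.
Rows 2 and 3 agree on CE; apply CE→B and equate their B entries.
Rows 1 and 2 agree on A; apply A→CE and equate their CE entries.
Row 3 is now all distinguished symbols — the join is lossless.

Yes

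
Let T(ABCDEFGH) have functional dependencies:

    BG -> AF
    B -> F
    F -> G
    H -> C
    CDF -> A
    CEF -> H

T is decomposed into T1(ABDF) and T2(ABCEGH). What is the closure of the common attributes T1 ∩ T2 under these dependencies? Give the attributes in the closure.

ABFG

T1 ∩ T2 = {AB}.
B → F applies, adding F
F → G applies, adding G
Closure: {ABFG}.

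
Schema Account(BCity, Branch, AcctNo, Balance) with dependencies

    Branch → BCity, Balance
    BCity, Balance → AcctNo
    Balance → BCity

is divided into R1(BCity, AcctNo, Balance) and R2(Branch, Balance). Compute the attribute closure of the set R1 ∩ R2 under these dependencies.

BCity, AcctNo, Balance

R1 ∩ R2 = {Balance}.
Balance → BCity applies, adding BCity
BCity, Balance → AcctNo applies, adding AcctNo
Closure: {BCity, AcctNo, Balance}.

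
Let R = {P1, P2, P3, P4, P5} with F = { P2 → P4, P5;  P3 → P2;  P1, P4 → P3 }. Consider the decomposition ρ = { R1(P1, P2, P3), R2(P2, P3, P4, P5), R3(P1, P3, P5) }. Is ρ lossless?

Chase test. Columns are P1, P2, P3, P4, P5; row i has aⱼ where attribute j ∈ Ri, else bᵢⱼ.
Initial tableau (one row per fragment):
  row 1: a1 a2 a3 b14 b15
  row 2: b21 a2 a3 a4 a5
  row 3: a1 b32 a3 b34 a5
Rows 1 and 2 agree on P2; apply P2→P4, P5 and equate their P4, P5 entries.
Rows 1 and 3 agree on P3; apply P3→P2 and equate their P2 entries.
Rows 1 and 3 agree on P2; apply P2→P4, P5 and equate their P4, P5 entries.
Row 1 is now all distinguished symbols — the join is lossless.

Yes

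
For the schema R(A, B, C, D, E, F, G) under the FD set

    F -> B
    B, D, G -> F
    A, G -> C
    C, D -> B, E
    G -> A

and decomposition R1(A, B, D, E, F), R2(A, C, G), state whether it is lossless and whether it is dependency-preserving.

Lossless test: (A)⁺ = {A}, which is a superkey of neither fragment — lossy.
Dependency preservation: the restricted closure of {B, D, G} across the fragments never reaches {F}, so B, D, G → F cannot be enforced without a join — not preserved.

lossy and not dependency-preserving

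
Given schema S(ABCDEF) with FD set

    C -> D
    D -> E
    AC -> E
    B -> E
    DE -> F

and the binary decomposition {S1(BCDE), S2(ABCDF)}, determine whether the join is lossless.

Common attributes: S1 ∩ S2 = {BCD}.
Closure of {BCD}: D → E applies, adding E; DE → F applies, adding F. So (BCD)⁺ = {BCDEF}.
This closure contains every attribute of S1, so S1 ∩ S2 → S1. The join is lossless.

Yes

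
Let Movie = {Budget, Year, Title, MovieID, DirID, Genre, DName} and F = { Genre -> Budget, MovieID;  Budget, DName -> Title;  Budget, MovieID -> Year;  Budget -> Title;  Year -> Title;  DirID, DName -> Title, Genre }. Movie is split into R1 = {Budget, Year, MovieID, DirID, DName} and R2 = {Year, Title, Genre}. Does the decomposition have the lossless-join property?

No

Common attributes: R1 ∩ R2 = {Year}.
Closure of {Year}: Year → Title applies, adding Title. So (Year)⁺ = {Year, Title}.
The closure contains neither all of R1 = {Budget, Year, MovieID, DirID, DName} nor all of R2 = {Year, Title, Genre}, so the common attributes are not a superkey of either fragment. The join is lossy.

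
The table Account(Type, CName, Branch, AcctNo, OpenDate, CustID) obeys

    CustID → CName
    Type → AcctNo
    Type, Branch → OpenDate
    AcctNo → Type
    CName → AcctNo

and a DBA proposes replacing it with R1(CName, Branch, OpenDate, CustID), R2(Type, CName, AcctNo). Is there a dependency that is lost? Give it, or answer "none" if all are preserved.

Check Type, Branch → OpenDate: no single fragment contains all of {Type, Branch, OpenDate}, and the restricted closure of {Type, Branch} across the fragments never reaches {OpenDate}.
CustID → CName is preserved.
Type → AcctNo is preserved.
AcctNo → Type is preserved.
CName → AcctNo is preserved.

Type, Branch → OpenDate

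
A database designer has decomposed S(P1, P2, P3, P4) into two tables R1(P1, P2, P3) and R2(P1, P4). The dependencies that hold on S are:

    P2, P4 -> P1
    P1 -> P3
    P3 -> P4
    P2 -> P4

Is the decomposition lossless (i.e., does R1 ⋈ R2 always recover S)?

Yes

Common attributes: R1 ∩ R2 = {P1}.
Closure of {P1}: P1 → P3 applies, adding P3; P3 → P4 applies, adding P4. So (P1)⁺ = {P1, P3, P4}.
This closure contains every attribute of R2, so R1 ∩ R2 → R2. The join is lossless.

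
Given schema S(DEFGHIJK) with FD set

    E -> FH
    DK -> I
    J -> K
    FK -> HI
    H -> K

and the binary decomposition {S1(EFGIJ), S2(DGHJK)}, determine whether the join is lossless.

No

Common attributes: S1 ∩ S2 = {GJ}.
Closure of {GJ}: J → K applies, adding K. So (GJ)⁺ = {GJK}.
The closure contains neither all of S1 = {EFGIJ} nor all of S2 = {DGHJK}, so the common attributes are not a superkey of either fragment. The join is lossy.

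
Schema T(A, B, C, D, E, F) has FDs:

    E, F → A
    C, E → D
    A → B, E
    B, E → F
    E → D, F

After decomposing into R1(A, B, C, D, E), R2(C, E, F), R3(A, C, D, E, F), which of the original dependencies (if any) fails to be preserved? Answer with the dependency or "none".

none

E, F → A lies within R3.
C, E → D lies within R1.
A → B, E lies within R1.
B, E → F: restricted closure across fragments reaches F.
E → D, F lies within R3.
Every dependency is enforceable on the fragments, so the decomposition is dependency-preserving.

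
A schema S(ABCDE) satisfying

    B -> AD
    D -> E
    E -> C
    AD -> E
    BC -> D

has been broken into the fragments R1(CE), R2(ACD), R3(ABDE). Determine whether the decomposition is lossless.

Yes

Chase test. Columns are ABCDE; row i has aⱼ where attribute j ∈ Ri, else bᵢⱼ.
Initial tableau (one row per fragment):
  row 1: b11 b12 a3 b14 a5
  row 2: a1 b22 a3 a4 b25
  row 3: a1 a2 b33 a4 a5
Rows 2 and 3 agree on D; apply D→E and equate their E entries.
Rows 1 and 3 agree on E; apply E→C and equate their C entries.
Row 3 is now all distinguished symbols — the join is lossless.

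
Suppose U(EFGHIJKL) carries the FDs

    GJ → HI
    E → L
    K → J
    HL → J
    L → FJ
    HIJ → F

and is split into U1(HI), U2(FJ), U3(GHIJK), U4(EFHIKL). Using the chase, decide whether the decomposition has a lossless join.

Chase test. Columns are EFGHIJKL; row i has aⱼ where attribute j ∈ Ui, else bᵢⱼ.
Initial tableau (one row per fragment):
  row 1: b11 b12 b13 a4 a5 b16 b17 b18
  row 2: b21 a2 b23 b24 b25 a6 b27 b28
  row 3: b31 b32 a3 a4 a5 a6 a7 b38
  row 4: a1 a2 b43 a4 a5 b46 a7 a8
Rows 3 and 4 agree on K; apply K→J and equate their J entries.
Rows 3 and 4 agree on HIJ; apply HIJ→F and equate their F entries.
No row becomes fully distinguished — the join is lossy.

No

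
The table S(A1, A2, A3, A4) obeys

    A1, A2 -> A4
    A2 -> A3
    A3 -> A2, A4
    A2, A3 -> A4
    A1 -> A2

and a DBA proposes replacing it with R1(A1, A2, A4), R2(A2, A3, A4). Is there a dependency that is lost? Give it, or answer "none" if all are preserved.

A1, A2 → A4 lies within R1.
A2 → A3 lies within R2.
A3 → A2, A4 lies within R2.
A2, A3 → A4 lies within R2.
A1 → A2 lies within R1.
Every dependency is enforceable on the fragments, so the decomposition is dependency-preserving.

none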